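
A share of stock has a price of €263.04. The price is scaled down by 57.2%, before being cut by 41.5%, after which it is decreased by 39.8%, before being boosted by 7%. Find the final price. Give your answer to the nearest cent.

Apply the 57.2% decrease: €263.04 × 0.428 = €112.58112.
After the 41.5% decrease: €112.58112 × 0.585 = €65.8599552.
Apply the 39.8% decrease: €65.8599552 × 0.602 = €39.6476930304.
Apply the 7% increase: €39.6476930304 × 1.07 = €42.423031542528 ≈ €42.42.

€42.42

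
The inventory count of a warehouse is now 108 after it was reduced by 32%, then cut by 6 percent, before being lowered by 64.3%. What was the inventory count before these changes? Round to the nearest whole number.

473

Undoing the 64.3% decrease: 108 ÷ 0.357 ≈ 302.521008.
Undoing the 6% decrease: 302.521008 ÷ 0.94 ≈ 321.83086.
Undoing the 32% decrease: 321.83086 ÷ 0.68 ≈ 473.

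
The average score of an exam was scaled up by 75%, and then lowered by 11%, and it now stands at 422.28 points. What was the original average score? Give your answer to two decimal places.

The overall multiplier applied was 1.75 × 0.89 = 1.5575.
So the original average score was 422.28 ÷ 1.5575 ≈ 271.13 points.

271.13 points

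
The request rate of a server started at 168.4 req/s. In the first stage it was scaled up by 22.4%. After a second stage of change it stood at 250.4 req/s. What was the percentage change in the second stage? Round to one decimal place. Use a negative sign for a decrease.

After the first stage: 168.4 × 1.224 = 206.1216.
Second-stage multiplier: 250.4 ÷ 206.1216 ≈ 1.21482.
That is a change of 21.5%.

21.5%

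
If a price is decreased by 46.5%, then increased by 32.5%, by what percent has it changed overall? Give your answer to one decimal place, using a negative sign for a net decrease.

-29.1%

A 46.5% decrease multiplies by 0.535.
Then a 32.5% increase: 0.535 × 1.325 = 0.708875.
Overall factor 0.708875, i.e. -29.1%.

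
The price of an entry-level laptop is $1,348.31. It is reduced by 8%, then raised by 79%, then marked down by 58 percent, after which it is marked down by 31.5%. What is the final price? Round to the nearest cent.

$638.81

After the 8% decrease: $1,348.31 × 0.92 = $1240.4452.
After the 79% increase: $1240.4452 × 1.79 = $2220.396908.
After the 58% decrease: $2220.396908 × 0.42 = $932.56670136.
Apply the 31.5% decrease: $932.56670136 × 0.685 = $638.8081904316 ≈ $638.81.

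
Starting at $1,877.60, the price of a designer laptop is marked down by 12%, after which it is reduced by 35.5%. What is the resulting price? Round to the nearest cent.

$1,065.73

Each change multiplies by a factor: 0.88 × 0.645 = 0.5676.
$1,877.60 × 0.5676 = $1065.72576 ≈ $1,065.73.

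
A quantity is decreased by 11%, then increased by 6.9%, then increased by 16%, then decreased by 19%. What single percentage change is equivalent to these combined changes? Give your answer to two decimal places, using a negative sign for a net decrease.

-10.61%

An 11% decrease multiplies by 0.89.
Then a 6.9% increase: 0.89 × 1.069 = 0.95141.
Then a 16% increase: 0.95141 × 1.16 = 1.1036356.
Then a 19% decrease: 1.1036356 × 0.81 = 0.893944836.
Overall factor 0.893944836, i.e. -10.61%.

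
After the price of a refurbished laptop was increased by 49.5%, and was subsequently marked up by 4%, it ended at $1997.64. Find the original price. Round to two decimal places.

Undoing the 4% increase: $1997.64 ÷ 1.04 ≈ $1920.807692.
Undoing the 49.5% increase: $1920.807692 ÷ 1.495 ≈ $1284.82.

$1284.82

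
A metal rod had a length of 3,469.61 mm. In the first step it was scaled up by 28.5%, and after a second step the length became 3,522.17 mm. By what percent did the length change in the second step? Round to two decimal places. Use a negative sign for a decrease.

-21.00%

After the first step: 3,469.61 × 1.285 = 4458.44885.
Second-step multiplier: 3,522.17 ÷ 4458.44885 ≈ 0.789999.
That is a change of -21.00%.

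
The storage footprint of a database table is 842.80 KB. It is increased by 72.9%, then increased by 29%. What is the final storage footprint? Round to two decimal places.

1879.79 KB

72.9% increase: 842.80 × 1.729 = 1457.2012.
29% increase: 1457.2012 × 1.29 = 1879.789548 ≈ 1879.79.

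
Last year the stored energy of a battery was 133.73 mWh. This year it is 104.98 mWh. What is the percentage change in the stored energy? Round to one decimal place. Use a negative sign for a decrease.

-21.5%

Change: 104.98 − 133.73 = -28.75.
Relative to the original: -28.75 ÷ 133.73 ≈ -21.5%.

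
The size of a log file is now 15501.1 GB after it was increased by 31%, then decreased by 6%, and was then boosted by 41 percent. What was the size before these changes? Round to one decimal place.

8927.8 GB

Undoing the 41% increase: 15501.1 ÷ 1.41 ≈ 10993.687943.
Undoing the 6% decrease: 10993.687943 ÷ 0.94 ≈ 11695.412705.
Undoing the 31% increase: 11695.412705 ÷ 1.31 ≈ 8927.8 GB.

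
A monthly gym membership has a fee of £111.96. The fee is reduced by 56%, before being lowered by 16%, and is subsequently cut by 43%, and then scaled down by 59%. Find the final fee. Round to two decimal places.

Each change multiplies by a factor: 0.44 × 0.84 × 0.57 × 0.41 = 0.08637552.
£111.96 × 0.08637552 = £9.6706032192 ≈ £9.67.

£9.67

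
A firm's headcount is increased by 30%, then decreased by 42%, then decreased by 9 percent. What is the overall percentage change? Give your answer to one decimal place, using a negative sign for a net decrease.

-31.4%

A 30% increase multiplies by 1.3.
Then a 42% decrease: 1.3 × 0.58 = 0.754.
Then a 9% decrease: 0.754 × 0.91 = 0.68614.
Overall factor 0.68614, i.e. -31.4%.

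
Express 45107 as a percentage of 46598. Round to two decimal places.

45107 ÷ 46598 ≈ 96.80%.

96.80%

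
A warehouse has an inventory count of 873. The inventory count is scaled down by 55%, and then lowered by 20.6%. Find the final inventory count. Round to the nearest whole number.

Each change multiplies by a factor: 0.45 × 0.794 = 0.3573.
873 × 0.3573 = 311.9229 ≈ 312.

312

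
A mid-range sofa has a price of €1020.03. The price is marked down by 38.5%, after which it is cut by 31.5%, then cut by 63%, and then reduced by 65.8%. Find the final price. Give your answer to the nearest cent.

€54.38

Each change multiplies by a factor: 0.615 × 0.685 × 0.37 × 0.342 = 0.0533081385.
€1020.03 × 0.0533081385 = €54.375900514155 ≈ €54.38.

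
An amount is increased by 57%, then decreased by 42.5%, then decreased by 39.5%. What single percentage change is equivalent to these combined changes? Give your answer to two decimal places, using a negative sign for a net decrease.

A 57% increase multiplies by 1.57.
Then a 42.5% decrease: 1.57 × 0.575 = 0.90275.
Then a 39.5% decrease: 0.90275 × 0.605 = 0.54616375.
Overall factor 0.54616375, i.e. -45.38%.

-45.38%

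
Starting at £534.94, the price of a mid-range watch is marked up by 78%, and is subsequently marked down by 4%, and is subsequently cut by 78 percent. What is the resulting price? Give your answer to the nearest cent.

Each change multiplies by a factor: 1.78 × 0.96 × 0.22 = 0.375936.
£534.94 × 0.375936 = £201.10320384 ≈ £201.10.

£201.10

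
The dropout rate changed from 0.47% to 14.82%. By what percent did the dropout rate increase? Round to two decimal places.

3053.19%

The change is 14.82 − 0.47 = 14.35 percentage points.
Relative to the original 0.47%, that is 14.35 ÷ 0.47 ≈ 3053.19%.
So the dropout rate rose by 3053.19%.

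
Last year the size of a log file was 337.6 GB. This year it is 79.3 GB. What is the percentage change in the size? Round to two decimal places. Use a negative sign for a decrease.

-76.51%

Change: 79.3 − 337.6 = -258.3.
Relative to the original: -258.3 ÷ 337.6 ≈ -76.51%.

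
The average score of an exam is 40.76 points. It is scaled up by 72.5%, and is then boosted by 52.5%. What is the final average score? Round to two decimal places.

107.22 points

After the 72.5% increase: 40.76 × 1.725 = 70.311.
After the 52.5% increase: 70.311 × 1.525 = 107.224275 ≈ 107.22.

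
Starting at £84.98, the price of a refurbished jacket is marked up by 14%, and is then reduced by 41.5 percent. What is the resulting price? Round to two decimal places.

£56.67

Each change multiplies by a factor: 1.14 × 0.585 = 0.6669.
£84.98 × 0.6669 = £56.673162 ≈ £56.67.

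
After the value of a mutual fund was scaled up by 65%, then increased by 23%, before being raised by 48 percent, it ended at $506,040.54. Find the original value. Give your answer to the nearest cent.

$168,474.64

The overall multiplier applied was 1.65 × 1.23 × 1.48 = 3.00366.
So the original value was $506,040.54 ÷ 3.00366 ≈ $168,474.64.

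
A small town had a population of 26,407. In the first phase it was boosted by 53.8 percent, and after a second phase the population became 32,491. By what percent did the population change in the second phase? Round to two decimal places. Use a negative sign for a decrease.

-20.00%

After the first phase: 26,407 × 1.538 = 40613.966.
Second-phase multiplier: 32,491 ÷ 40613.966 ≈ 0.799996.
That is a change of -20.00%.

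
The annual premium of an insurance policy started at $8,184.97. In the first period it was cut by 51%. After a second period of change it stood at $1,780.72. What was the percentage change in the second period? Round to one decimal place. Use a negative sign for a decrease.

-55.6%

After the first period: $8,184.97 × 0.49 = $4010.6353.
Second-period multiplier: $1,780.72 ÷ $4010.6353 ≈ 0.444.
That is a change of -55.6%.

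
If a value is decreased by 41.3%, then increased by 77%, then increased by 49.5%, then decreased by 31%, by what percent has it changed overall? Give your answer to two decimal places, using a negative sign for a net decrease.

7.18%

A 41.3% decrease multiplies by 0.587.
Then a 77% increase: 0.587 × 1.77 = 1.03899.
Then a 49.5% increase: 1.03899 × 1.495 = 1.55329005.
Then a 31% decrease: 1.55329005 × 0.69 = 1.0717701345.
Overall factor 1.0717701345, i.e. 7.18%.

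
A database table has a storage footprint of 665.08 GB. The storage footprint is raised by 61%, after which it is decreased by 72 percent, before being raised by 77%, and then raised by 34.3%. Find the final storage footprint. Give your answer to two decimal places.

Apply the 61% increase: 665.08 × 1.61 = 1070.7788.
Apply the 72% decrease: 1070.7788 × 0.28 = 299.818064.
Apply the 77% increase: 299.818064 × 1.77 = 530.67797328.
After the 34.3% increase: 530.67797328 × 1.343 = 712.70051811504 ≈ 712.70.

712.70 GB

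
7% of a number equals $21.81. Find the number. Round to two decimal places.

$311.57

$21.81 ÷ 0.07 ≈ $311.57.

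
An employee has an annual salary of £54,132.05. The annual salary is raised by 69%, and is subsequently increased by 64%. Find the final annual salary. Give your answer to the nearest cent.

Each change multiplies by a factor: 1.69 × 1.64 = 2.7716.
£54,132.05 × 2.7716 = £150032.38978 ≈ £150,032.39.

£150,032.39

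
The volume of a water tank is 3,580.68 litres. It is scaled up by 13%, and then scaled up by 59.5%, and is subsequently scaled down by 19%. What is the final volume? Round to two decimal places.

5,227.45 litres

Apply the 13% increase: 3,580.68 × 1.13 = 4046.1684.
Apply the 59.5% increase: 4046.1684 × 1.595 = 6453.638598.
After the 19% decrease: 6453.638598 × 0.81 = 5227.44726438 ≈ 5,227.45.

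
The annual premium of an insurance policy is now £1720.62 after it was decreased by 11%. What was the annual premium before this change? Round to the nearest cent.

£1933.28

The overall multiplier applied was 0.89.
So the original annual premium was £1720.62 ÷ 0.89 ≈ £1933.28.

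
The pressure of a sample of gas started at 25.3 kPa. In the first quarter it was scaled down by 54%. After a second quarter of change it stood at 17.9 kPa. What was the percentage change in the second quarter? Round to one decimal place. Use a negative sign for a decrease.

After the first quarter: 25.3 × 0.46 = 11.638.
Second-quarter multiplier: 17.9 ÷ 11.638 ≈ 1.53806.
That is a change of 53.8%.

53.8%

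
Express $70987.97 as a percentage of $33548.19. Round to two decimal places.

$70987.97 ÷ $33548.19 ≈ 211.60%.

211.60%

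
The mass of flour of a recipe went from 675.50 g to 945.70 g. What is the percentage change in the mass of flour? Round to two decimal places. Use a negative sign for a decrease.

40.00%

Change: 945.70 − 675.50 = 270.20.
Relative to the original: 270.20 ÷ 675.50 = 40.00%.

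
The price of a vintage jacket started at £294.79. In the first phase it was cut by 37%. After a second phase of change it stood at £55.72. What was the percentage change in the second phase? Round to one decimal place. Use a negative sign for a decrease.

After the first phase: £294.79 × 0.63 = £185.7177.
Second-phase multiplier: £55.72 ÷ £185.7177 ≈ 0.30003.
That is a change of -70.0%.

-70.0%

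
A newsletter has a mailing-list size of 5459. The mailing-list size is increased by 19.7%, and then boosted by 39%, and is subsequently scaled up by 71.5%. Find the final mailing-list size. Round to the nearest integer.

Each change multiplies by a factor: 1.197 × 1.39 × 1.715 = 2.85346845.
5459 × 2.85346845 = 15577.08426855 ≈ 15577.

15577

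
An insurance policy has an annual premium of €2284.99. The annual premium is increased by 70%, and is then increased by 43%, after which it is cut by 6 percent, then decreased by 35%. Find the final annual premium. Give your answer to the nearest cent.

€3393.99

70% increase: €2284.99 × 1.7 = €3884.483.
43% increase: €3884.483 × 1.43 = €5554.81069.
Apply the 6% decrease: €5554.81069 × 0.94 = €5221.5220486.
After the 35% decrease: €5221.5220486 × 0.65 = €3393.98933159 ≈ €3393.99.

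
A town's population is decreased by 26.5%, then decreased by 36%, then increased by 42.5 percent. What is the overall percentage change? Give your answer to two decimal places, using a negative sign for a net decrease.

-32.97%

A 26.5% decrease multiplies by 0.735.
Then a 36% decrease: 0.735 × 0.64 = 0.4704.
Then a 42.5% increase: 0.4704 × 1.425 = 0.67032.
Overall factor 0.67032, i.e. -32.97%.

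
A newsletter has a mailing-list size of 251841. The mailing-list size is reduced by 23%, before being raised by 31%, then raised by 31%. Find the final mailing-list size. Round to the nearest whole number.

332782

23% decrease: 251841 × 0.77 = 193917.57.
After the 31% increase: 193917.57 × 1.31 = 254032.0167.
31% increase: 254032.0167 × 1.31 = 332781.941877 ≈ 332782.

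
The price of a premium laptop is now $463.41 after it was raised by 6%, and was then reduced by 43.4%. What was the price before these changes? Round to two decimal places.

Undoing the 43.4% decrease: $463.41 ÷ 0.566 ≈ $818.745583.
Undoing the 6% increase: $818.745583 ÷ 1.06 ≈ $772.40.

$772.40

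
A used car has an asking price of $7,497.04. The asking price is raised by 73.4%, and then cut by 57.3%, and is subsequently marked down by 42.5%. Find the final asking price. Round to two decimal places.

Each change multiplies by a factor: 1.734 × 0.427 × 0.575 = 0.42574035.
$7,497.04 × 0.42574035 = $3191.792433564 ≈ $3,191.79.

$3,191.79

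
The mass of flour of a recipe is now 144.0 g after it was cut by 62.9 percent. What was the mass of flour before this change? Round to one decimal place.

388.1 g

The overall multiplier applied was 0.371.
So the original mass of flour was 144.0 ÷ 0.371 ≈ 388.1 g.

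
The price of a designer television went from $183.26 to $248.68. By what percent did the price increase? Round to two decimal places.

Change: $248.68 − $183.26 = $65.42.
Relative to the original: $65.42 ÷ $183.26 ≈ 35.70%.
So the price increased by 35.70%.

35.70%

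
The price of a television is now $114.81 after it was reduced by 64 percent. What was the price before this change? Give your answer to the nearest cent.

$318.92

The overall multiplier applied was 0.36.
So the original price was $114.81 ÷ 0.36 ≈ $318.92.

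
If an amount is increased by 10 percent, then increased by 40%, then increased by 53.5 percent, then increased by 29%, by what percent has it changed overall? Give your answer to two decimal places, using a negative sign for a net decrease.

A 10% increase multiplies by 1.1.
Then a 40% increase: 1.1 × 1.4 = 1.54.
Then a 53.5% increase: 1.54 × 1.535 = 2.3639.
Then a 29% increase: 2.3639 × 1.29 = 3.049431.
Overall factor 3.049431, i.e. 204.94%.

204.94%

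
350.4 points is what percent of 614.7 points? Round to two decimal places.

57.00%

350.4 points ÷ 614.7 points ≈ 57.00%.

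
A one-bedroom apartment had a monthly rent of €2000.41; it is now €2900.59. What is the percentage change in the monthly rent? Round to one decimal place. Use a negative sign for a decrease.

45.0%

Change: €2900.59 − €2000.41 = €900.18.
Relative to the original: €900.18 ÷ €2000.41 ≈ 45.0%.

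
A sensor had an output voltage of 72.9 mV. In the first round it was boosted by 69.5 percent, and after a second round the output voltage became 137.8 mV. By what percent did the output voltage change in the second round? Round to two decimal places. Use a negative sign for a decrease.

After the first round: 72.9 × 1.695 = 123.5655.
Second-round multiplier: 137.8 ÷ 123.5655 ≈ 1.115198.
That is a change of 11.52%.

11.52%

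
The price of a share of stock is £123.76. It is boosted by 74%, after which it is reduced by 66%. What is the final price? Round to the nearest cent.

£73.22

Each change multiplies by a factor: 1.74 × 0.34 = 0.5916.
£123.76 × 0.5916 = £73.216416 ≈ £73.22.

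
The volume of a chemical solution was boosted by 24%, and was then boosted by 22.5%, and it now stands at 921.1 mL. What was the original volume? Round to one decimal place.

606.4 mL

Undoing the 22.5% increase: 921.1 ÷ 1.225 ≈ 751.918367.
Undoing the 24% increase: 751.918367 ÷ 1.24 ≈ 606.4 mL.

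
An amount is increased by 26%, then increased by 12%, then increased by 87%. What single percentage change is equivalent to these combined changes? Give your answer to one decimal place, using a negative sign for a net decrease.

The combined multiplier is 1.26 × 1.12 × 1.87 = 2.638944.
That corresponds to an increase of 163.9%.

163.9%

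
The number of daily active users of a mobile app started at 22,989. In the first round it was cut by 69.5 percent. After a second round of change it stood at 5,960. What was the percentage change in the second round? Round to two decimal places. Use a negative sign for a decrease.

After the first round: 22,989 × 0.305 = 7011.645.
Second-round multiplier: 5,960 ÷ 7011.645 ≈ 0.850015.
That is a change of -15.00%.

-15.00%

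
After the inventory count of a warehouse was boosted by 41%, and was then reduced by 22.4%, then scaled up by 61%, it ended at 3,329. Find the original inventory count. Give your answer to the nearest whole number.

The overall multiplier applied was 1.41 × 0.776 × 1.61 = 1.7615976.
So the original inventory count was 3,329 ÷ 1.7615976 ≈ 1,890.

1,890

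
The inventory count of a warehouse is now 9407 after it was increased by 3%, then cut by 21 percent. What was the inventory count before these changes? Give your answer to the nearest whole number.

The overall multiplier applied was 1.03 × 0.79 = 0.8137.
So the original inventory count was 9407 ÷ 0.8137 ≈ 11561.

11561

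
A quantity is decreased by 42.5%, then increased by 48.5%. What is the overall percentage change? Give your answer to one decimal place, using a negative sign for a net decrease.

-14.6%

The combined multiplier is 0.575 × 1.485 = 0.853875.
That corresponds to a decrease of 14.6%.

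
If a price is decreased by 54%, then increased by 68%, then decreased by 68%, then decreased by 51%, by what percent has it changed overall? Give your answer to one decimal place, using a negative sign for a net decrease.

-87.9%

A 54% decrease multiplies by 0.46.
Then a 68% increase: 0.46 × 1.68 = 0.7728.
Then a 68% decrease: 0.7728 × 0.32 = 0.247296.
Then a 51% decrease: 0.247296 × 0.49 = 0.12117504.
Overall factor 0.12117504, i.e. -87.9%.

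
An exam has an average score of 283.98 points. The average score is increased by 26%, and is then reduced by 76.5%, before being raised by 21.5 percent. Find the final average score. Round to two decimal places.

Each change multiplies by a factor: 1.26 × 0.235 × 1.215 = 0.3597615.
283.98 × 0.3597615 = 102.16507077 ≈ 102.17.

102.17 points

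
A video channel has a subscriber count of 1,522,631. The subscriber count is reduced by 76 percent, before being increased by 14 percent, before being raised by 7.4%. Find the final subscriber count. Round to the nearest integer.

447,420

Each change multiplies by a factor: 0.24 × 1.14 × 1.074 = 0.2938464.
1,522,631 × 0.2938464 = 447419.6378784 ≈ 447,420.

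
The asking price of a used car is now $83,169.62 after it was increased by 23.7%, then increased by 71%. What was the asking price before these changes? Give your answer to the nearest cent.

The overall multiplier applied was 1.237 × 1.71 = 2.11527.
So the original asking price was $83,169.62 ÷ 2.11527 ≈ $39,318.68.

$39,318.68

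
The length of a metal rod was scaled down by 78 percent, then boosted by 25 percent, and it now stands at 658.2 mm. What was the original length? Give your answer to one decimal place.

The overall multiplier applied was 0.22 × 1.25 = 0.275.
So the original length was 658.2 ÷ 0.275 ≈ 2393.5 mm.

2393.5 mm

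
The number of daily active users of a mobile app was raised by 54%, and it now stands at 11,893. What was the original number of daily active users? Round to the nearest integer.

The overall multiplier applied was 1.54.
So the original number of daily active users was 11,893 ÷ 1.54 ≈ 7,723.

7,723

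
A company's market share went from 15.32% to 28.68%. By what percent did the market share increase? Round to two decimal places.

The change is 28.68 − 15.32 = 13.36 percentage points.
Relative to the original 15.32%, that is 13.36 ÷ 15.32 ≈ 87.21%.
So the market share rose by 87.21%.

87.21%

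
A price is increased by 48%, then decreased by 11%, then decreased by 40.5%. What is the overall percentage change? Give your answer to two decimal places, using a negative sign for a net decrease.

A 48% increase multiplies by 1.48.
Then an 11% decrease: 1.48 × 0.89 = 1.3172.
Then a 40.5% decrease: 1.3172 × 0.595 = 0.783734.
Overall factor 0.783734, i.e. -21.63%.

-21.63%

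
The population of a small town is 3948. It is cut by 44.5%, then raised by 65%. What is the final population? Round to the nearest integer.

After the 44.5% decrease: 3948 × 0.555 = 2191.14.
After the 65% increase: 2191.14 × 1.65 = 3615.381 ≈ 3615.

3615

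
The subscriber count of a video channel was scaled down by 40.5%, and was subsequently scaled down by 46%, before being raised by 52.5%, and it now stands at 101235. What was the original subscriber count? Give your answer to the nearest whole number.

The overall multiplier applied was 0.595 × 0.54 × 1.525 = 0.4899825.
So the original subscriber count was 101235 ÷ 0.4899825 ≈ 206609.

206609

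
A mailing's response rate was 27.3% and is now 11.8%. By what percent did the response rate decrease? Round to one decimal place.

56.8%

The change is 11.8 − 27.3 = -15.5 percentage points.
Relative to the original 27.3%, that is -15.5 ÷ 27.3 ≈ -56.8%.
So the response rate fell by 56.8%.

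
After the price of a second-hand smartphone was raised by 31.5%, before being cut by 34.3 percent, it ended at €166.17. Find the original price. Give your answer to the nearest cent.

€192.34

The overall multiplier applied was 1.315 × 0.657 = 0.863955.
So the original price was €166.17 ÷ 0.863955 ≈ €192.34.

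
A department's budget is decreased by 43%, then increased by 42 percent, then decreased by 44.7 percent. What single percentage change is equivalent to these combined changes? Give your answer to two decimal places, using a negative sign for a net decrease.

-55.24%

A 43% decrease multiplies by 0.57.
Then a 42% increase: 0.57 × 1.42 = 0.8094.
Then a 44.7% decrease: 0.8094 × 0.553 = 0.4475982.
Overall factor 0.4475982, i.e. -55.24%.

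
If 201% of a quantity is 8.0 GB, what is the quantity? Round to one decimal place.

4.0 GB

8.0 GB ÷ 2.01 ≈ 4.0 GB.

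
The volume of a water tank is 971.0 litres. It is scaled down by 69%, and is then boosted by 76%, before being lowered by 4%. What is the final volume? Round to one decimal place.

508.6 litres

Each change multiplies by a factor: 0.31 × 1.76 × 0.96 = 0.523776.
971.0 × 0.523776 = 508.586496 ≈ 508.6.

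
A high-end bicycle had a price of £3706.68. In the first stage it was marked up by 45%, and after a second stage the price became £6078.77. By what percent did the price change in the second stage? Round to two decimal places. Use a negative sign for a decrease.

13.10%

After the first stage: £3706.68 × 1.45 = £5374.686.
Second-stage multiplier: £6078.77 ÷ £5374.686 ≈ 1.131.
That is a change of 13.10%.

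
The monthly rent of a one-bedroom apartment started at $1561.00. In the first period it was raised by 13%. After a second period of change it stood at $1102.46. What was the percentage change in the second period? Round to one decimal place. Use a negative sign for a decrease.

After the first period: $1561.00 × 1.13 = $1763.93.
Second-period multiplier: $1102.46 ÷ $1763.93 ≈ 0.625.
That is a change of -37.5%.

-37.5%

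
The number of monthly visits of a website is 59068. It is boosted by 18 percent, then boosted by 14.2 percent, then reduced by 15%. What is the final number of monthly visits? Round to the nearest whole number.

67658

Each change multiplies by a factor: 1.18 × 1.142 × 0.85 = 1.145426.
59068 × 1.145426 = 67658.022968 ≈ 67658.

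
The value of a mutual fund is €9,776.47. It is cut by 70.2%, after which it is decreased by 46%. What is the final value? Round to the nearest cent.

Apply the 70.2% decrease: €9,776.47 × 0.298 = €2913.38806.
46% decrease: €2913.38806 × 0.54 = €1573.2295524 ≈ €1,573.23.

€1,573.23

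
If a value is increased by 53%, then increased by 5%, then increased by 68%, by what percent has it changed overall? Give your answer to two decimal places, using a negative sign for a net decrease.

169.89%

A 53% increase multiplies by 1.53.
Then a 5% increase: 1.53 × 1.05 = 1.6065.
Then a 68% increase: 1.6065 × 1.68 = 2.69892.
Overall factor 2.69892, i.e. 169.89%.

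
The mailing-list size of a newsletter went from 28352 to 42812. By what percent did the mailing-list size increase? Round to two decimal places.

Change: 42812 − 28352 = 14460.
Relative to the original: 14460 ÷ 28352 ≈ 51.00%.
So the mailing-list size increased by 51.00%.

51.00%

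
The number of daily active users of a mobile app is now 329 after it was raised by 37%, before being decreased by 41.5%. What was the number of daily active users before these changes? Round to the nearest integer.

411

The overall multiplier applied was 1.37 × 0.585 = 0.80145.
So the original number of daily active users was 329 ÷ 0.80145 ≈ 411.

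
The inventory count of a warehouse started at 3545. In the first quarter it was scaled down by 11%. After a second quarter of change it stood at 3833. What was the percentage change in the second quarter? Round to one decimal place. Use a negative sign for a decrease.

21.5%

After the first quarter: 3545 × 0.89 = 3155.05.
Second-quarter multiplier: 3833 ÷ 3155.05 ≈ 1.21488.
That is a change of 21.5%.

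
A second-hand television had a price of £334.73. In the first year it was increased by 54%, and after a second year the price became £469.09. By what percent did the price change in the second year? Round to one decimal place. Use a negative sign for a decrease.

After the first year: £334.73 × 1.54 = £515.4842.
Second-year multiplier: £469.09 ÷ £515.4842 ≈ 0.91.
That is a change of -9.0%.

-9.0%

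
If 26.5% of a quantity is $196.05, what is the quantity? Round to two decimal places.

$196.05 ÷ 0.265 ≈ $739.81.

$739.81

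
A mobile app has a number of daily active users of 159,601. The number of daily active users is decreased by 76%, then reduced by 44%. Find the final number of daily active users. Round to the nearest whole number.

76% decrease: 159,601 × 0.24 = 38304.24.
Apply the 44% decrease: 38304.24 × 0.56 = 21450.3744 ≈ 21,450.

21,450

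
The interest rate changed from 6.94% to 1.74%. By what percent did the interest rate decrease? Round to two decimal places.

The change is 1.74 − 6.94 = -5.20 percentage points.
Relative to the original 6.94%, that is -5.20 ÷ 6.94 ≈ -74.93%.
So the interest rate fell by 74.93%.

74.93%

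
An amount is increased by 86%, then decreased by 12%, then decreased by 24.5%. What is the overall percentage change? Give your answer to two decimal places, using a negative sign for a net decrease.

23.58%

An 86% increase multiplies by 1.86.
Then a 12% decrease: 1.86 × 0.88 = 1.6368.
Then a 24.5% decrease: 1.6368 × 0.755 = 1.235784.
Overall factor 1.235784, i.e. 23.58%.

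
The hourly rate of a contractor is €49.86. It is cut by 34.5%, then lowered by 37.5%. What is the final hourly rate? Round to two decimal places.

€20.41

After the 34.5% decrease: €49.86 × 0.655 = €32.6583.
37.5% decrease: €32.6583 × 0.625 = €20.4114375 ≈ €20.41.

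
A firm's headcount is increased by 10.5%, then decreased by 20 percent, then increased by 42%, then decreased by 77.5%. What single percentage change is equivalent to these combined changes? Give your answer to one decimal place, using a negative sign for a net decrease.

-71.8%

A 10.5% increase multiplies by 1.105.
Then a 20% decrease: 1.105 × 0.8 = 0.884.
Then a 42% increase: 0.884 × 1.42 = 1.25528.
Then a 77.5% decrease: 1.25528 × 0.225 = 0.282438.
Overall factor 0.282438, i.e. -71.8%.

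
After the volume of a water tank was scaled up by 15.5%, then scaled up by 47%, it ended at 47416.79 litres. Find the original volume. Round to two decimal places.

Undoing the 47% increase: 47416.79 ÷ 1.47 ≈ 32256.319728.
Undoing the 15.5% increase: 32256.319728 ÷ 1.155 ≈ 27927.55 litres.

27927.55 litres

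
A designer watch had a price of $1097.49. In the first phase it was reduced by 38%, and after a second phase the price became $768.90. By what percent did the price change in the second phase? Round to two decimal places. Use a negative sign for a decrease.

13.00%

After the first phase: $1097.49 × 0.62 = $680.4438.
Second-phase multiplier: $768.90 ÷ $680.4438 ≈ 1.129998.
That is a change of 13.00%.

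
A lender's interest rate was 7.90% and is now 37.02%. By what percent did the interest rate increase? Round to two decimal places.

368.61%

The change is 37.02 − 7.90 = 29.12 percentage points.
Relative to the original 7.90%, that is 29.12 ÷ 7.90 ≈ 368.61%.
So the interest rate rose by 368.61%.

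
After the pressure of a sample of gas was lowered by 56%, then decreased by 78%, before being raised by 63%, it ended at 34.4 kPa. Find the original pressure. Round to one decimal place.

218.0 kPa

The overall multiplier applied was 0.44 × 0.22 × 1.63 = 0.157784.
So the original pressure was 34.4 ÷ 0.157784 ≈ 218.0 kPa.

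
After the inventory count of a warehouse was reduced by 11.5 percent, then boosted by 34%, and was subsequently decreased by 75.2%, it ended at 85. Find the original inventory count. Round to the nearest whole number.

The overall multiplier applied was 0.885 × 1.34 × 0.248 = 0.2941032.
So the original inventory count was 85 ÷ 0.2941032 ≈ 289.

289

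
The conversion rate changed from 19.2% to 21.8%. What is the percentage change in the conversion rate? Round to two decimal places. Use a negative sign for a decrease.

The change is 21.8 − 19.2 = 2.6 percentage points.
Relative to the original 19.2%, that is 2.6 ÷ 19.2 ≈ 13.54%.

13.54%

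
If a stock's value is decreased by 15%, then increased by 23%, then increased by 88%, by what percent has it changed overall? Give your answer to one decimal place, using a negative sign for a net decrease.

96.6%

A 15% decrease multiplies by 0.85.
Then a 23% increase: 0.85 × 1.23 = 1.0455.
Then an 88% increase: 1.0455 × 1.88 = 1.96554.
Overall factor 1.96554, i.e. 96.6%.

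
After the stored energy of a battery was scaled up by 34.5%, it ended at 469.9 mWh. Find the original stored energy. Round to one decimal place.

349.4 mWh

The overall multiplier applied was 1.345.
So the original stored energy was 469.9 ÷ 1.345 ≈ 349.4 mWh.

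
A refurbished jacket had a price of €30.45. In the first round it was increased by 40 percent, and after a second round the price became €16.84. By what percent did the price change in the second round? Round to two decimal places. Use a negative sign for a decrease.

-60.50%

After the first round: €30.45 × 1.4 = €42.63.
Second-round multiplier: €16.84 ÷ €42.63 ≈ 0.395027.
That is a change of -60.50%.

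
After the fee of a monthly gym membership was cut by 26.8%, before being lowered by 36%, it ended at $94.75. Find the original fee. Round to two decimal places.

$202.25

Undoing the 36% decrease: $94.75 ÷ 0.64 = $148.046875.
Undoing the 26.8% decrease: $148.046875 ÷ 0.732 ≈ $202.25.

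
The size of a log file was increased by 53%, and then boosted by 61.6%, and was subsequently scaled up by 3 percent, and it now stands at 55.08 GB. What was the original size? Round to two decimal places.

The overall multiplier applied was 1.53 × 1.616 × 1.03 = 2.5466544.
So the original size was 55.08 ÷ 2.5466544 ≈ 21.63 GB.

21.63 GB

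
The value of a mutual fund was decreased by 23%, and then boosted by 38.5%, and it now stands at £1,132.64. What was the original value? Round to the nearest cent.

Undoing the 38.5% increase: £1,132.64 ÷ 1.385 ≈ £817.790614.
Undoing the 23% decrease: £817.790614 ÷ 0.77 ≈ £1,062.07.

£1,062.07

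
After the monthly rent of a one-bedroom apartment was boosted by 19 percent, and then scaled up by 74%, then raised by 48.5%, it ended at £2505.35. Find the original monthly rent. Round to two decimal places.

£814.79

The overall multiplier applied was 1.19 × 1.74 × 1.485 = 3.074841.
So the original monthly rent was £2505.35 ÷ 3.074841 ≈ £814.79.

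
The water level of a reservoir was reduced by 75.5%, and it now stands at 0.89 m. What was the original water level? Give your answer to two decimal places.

3.63 m

The overall multiplier applied was 0.245.
So the original water level was 0.89 ÷ 0.245 ≈ 3.63 m.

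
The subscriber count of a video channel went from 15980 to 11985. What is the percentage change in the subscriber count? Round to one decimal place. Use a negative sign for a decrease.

-25.0%

Change: 11985 − 15980 = -3995.
Relative to the original: -3995 ÷ 15980 = -25.0%.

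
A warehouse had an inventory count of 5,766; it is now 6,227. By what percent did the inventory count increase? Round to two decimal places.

Change: 6,227 − 5,766 = 461.
Relative to the original: 461 ÷ 5,766 ≈ 8.00%.
So the inventory count increased by 8.00%.

8.00%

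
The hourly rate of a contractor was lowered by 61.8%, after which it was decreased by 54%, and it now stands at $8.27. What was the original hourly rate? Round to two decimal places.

$47.06

Undoing the 54% decrease: $8.27 ÷ 0.46 ≈ $17.978261.
Undoing the 61.8% decrease: $17.978261 ÷ 0.382 ≈ $47.06.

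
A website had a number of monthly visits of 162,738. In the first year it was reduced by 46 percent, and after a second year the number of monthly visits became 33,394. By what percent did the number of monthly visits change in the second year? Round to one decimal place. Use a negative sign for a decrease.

After the first year: 162,738 × 0.54 = 87878.52.
Second-year multiplier: 33,394 ÷ 87878.52 ≈ 0.38.
That is a change of -62.0%.

-62.0%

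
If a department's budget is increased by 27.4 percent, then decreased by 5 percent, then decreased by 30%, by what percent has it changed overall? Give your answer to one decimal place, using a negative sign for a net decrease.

The combined multiplier is 1.274 × 0.95 × 0.7 = 0.84721.
That corresponds to a decrease of 15.3%.

-15.3%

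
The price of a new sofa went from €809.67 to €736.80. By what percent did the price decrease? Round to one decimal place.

9.0%

Change: €736.80 − €809.67 = -€72.87.
Relative to the original: -€72.87 ÷ €809.67 ≈ -9.0%.
So the price decreased by 9.0%.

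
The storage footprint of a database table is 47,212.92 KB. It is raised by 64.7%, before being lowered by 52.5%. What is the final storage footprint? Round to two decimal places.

64.7% increase: 47,212.92 × 1.647 = 77759.67924.
52.5% decrease: 77759.67924 × 0.475 = 36935.847639 ≈ 36,935.85.

36,935.85 KB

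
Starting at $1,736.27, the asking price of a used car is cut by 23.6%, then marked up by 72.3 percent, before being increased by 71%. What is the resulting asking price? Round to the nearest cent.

$3,908.34

Each change multiplies by a factor: 0.764 × 1.723 × 1.71 = 2.25099612.
$1,736.27 × 2.25099612 = $3908.3370332724 ≈ $3,908.34.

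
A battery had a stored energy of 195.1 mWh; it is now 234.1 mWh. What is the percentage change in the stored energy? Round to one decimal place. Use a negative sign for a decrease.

20.0%

Change: 234.1 − 195.1 = 39.0.
Relative to the original: 39.0 ÷ 195.1 ≈ 20.0%.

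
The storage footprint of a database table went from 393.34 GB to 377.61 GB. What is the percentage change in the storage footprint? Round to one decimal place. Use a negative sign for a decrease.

-4.0%

Change: 377.61 − 393.34 = -15.73.
Relative to the original: -15.73 ÷ 393.34 ≈ -4.0%.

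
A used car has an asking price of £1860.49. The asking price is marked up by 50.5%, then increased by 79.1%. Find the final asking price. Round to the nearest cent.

£5014.87

Each change multiplies by a factor: 1.505 × 1.791 = 2.695455.
£1860.49 × 2.695455 = £5014.86707295 ≈ £5014.87.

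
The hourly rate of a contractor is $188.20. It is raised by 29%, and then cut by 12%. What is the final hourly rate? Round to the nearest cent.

Apply the 29% increase: $188.20 × 1.29 = $242.778.
After the 12% decrease: $242.778 × 0.88 = $213.64464 ≈ $213.64.

$213.64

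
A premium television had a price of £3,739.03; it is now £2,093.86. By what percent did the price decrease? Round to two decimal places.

Change: £2,093.86 − £3,739.03 = -£1,645.17.
Relative to the original: -£1,645.17 ÷ £3,739.03 ≈ -44.00%.
So the price decreased by 44.00%.

44.00%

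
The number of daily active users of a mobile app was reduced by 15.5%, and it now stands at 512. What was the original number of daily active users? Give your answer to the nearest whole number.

606

The overall multiplier applied was 0.845.
So the original number of daily active users was 512 ÷ 0.845 ≈ 606.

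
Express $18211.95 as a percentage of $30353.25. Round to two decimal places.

60.00%

$18211.95 ÷ $30353.25 = 60.00%.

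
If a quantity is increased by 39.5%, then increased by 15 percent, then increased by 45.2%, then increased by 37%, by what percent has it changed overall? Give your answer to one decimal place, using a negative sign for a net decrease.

219.1%

The combined multiplier is 1.395 × 1.15 × 1.452 × 1.37 = 3.19123827.
That corresponds to an increase of 219.1%.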